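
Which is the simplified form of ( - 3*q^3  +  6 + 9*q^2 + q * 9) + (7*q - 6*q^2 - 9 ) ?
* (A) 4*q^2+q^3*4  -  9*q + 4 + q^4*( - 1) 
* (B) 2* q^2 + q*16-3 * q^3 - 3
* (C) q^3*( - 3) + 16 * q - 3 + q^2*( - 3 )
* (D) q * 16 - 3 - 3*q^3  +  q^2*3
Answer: D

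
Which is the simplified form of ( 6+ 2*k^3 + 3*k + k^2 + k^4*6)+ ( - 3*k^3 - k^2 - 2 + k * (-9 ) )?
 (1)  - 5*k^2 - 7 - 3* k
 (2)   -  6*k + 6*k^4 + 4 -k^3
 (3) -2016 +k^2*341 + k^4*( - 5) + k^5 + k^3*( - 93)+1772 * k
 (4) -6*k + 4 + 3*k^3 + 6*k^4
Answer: 2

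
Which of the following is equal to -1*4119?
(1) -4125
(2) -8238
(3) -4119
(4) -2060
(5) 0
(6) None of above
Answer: 3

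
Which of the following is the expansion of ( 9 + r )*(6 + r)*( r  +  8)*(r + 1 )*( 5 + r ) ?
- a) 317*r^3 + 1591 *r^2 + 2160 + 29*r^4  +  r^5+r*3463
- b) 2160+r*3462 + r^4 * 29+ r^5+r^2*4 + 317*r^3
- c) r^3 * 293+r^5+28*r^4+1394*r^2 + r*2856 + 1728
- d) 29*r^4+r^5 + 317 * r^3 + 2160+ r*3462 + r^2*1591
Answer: d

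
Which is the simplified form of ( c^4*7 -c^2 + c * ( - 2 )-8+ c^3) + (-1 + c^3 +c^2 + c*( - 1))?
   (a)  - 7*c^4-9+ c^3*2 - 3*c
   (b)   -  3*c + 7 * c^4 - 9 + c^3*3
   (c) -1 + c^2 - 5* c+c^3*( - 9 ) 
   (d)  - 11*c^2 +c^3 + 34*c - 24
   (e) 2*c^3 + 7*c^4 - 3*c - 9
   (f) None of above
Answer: e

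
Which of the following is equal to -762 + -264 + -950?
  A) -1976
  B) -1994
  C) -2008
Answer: A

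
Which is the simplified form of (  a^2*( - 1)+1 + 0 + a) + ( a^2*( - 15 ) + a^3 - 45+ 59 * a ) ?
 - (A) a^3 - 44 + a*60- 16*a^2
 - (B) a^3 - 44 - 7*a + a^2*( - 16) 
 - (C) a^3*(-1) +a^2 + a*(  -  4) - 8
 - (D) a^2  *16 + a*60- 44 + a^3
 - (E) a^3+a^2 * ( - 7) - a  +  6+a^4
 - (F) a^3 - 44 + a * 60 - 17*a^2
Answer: A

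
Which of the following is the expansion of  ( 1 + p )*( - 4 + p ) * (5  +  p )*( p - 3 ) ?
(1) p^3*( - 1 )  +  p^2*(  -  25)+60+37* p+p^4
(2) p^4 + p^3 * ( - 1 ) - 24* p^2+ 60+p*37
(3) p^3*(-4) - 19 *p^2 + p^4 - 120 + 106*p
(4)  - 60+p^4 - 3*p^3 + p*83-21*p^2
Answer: 1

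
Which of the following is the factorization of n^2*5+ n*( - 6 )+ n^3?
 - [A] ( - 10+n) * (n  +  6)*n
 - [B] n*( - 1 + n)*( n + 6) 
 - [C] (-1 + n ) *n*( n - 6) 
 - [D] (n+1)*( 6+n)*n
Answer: B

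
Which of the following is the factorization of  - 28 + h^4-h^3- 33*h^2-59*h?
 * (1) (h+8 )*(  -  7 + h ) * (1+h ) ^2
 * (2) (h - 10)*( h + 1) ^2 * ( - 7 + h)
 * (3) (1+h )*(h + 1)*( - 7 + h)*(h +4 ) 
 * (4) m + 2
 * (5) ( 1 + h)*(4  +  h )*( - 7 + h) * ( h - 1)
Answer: 3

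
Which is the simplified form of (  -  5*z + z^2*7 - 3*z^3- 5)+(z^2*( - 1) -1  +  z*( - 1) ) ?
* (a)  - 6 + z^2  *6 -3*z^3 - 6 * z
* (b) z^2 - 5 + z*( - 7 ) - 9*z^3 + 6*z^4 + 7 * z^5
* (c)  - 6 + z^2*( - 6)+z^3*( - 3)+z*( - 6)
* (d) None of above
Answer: a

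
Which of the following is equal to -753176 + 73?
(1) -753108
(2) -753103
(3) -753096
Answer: 2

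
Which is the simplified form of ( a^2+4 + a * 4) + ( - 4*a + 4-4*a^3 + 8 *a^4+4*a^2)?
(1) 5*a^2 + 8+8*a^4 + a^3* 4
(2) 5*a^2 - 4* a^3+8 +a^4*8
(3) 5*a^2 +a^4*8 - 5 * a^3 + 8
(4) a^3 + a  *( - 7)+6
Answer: 2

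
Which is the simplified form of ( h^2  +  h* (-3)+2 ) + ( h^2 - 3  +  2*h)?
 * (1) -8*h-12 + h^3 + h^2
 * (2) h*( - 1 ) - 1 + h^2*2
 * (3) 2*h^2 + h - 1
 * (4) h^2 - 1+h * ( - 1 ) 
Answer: 2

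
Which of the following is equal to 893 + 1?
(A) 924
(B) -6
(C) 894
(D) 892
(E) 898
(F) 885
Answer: C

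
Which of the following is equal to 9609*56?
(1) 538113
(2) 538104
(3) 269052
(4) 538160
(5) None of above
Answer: 2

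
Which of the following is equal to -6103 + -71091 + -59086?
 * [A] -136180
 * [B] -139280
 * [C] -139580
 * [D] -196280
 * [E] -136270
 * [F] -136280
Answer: F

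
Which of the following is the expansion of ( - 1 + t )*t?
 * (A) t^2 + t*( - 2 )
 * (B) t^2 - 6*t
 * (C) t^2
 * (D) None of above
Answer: D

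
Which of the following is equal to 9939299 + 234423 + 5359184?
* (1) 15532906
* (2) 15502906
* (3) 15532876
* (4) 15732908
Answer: 1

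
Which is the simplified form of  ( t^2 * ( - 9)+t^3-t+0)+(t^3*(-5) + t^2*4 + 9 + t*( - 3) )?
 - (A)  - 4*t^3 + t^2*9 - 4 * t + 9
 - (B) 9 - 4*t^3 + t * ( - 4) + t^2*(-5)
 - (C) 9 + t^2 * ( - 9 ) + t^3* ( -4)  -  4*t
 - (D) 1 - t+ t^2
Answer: B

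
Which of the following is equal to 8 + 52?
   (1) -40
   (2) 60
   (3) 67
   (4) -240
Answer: 2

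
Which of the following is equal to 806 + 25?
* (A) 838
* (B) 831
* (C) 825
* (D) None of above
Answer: B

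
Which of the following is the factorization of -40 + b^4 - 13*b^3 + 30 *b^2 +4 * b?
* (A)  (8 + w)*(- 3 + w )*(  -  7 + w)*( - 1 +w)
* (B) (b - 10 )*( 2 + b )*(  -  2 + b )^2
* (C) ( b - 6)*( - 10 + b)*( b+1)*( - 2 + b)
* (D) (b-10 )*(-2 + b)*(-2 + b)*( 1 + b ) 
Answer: D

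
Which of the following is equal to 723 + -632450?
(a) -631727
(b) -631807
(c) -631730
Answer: a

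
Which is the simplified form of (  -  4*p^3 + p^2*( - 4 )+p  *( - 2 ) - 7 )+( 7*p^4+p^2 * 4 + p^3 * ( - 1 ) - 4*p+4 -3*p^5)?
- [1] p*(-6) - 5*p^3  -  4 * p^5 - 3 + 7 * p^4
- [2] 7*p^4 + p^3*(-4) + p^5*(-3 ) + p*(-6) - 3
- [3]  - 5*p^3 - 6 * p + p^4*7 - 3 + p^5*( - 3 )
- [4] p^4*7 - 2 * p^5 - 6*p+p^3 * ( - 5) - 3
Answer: 3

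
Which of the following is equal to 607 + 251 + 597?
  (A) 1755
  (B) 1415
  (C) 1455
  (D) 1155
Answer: C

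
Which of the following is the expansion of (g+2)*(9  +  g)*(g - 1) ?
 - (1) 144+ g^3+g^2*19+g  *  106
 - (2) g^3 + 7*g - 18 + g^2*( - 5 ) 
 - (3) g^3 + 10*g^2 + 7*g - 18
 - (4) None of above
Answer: 3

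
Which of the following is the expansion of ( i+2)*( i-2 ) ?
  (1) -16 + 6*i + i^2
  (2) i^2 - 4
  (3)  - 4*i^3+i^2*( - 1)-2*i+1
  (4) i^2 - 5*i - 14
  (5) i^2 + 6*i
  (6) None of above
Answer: 2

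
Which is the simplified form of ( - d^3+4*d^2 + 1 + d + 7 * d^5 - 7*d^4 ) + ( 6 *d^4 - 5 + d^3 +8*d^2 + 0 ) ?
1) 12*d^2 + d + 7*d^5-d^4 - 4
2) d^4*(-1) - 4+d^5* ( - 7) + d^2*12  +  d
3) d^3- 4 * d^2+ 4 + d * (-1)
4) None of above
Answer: 1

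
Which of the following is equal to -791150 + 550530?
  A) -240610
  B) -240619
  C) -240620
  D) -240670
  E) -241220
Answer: C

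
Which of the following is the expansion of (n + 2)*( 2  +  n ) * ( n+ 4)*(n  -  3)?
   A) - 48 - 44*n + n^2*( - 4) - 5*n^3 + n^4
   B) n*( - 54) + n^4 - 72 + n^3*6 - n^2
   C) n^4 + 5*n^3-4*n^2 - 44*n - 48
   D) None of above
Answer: C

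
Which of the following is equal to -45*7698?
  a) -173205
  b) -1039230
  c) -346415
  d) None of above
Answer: d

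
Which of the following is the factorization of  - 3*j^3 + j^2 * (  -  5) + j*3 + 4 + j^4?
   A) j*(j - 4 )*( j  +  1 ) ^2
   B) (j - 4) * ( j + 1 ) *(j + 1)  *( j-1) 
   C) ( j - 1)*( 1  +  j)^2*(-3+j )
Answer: B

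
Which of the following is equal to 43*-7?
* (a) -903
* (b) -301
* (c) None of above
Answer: b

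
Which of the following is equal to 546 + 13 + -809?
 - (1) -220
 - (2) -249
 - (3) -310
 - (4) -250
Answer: 4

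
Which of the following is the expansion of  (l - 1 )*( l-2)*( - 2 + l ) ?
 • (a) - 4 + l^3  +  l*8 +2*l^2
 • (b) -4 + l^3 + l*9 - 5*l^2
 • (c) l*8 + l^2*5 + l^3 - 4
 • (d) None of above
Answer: d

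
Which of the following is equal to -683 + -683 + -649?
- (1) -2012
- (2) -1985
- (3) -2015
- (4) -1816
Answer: 3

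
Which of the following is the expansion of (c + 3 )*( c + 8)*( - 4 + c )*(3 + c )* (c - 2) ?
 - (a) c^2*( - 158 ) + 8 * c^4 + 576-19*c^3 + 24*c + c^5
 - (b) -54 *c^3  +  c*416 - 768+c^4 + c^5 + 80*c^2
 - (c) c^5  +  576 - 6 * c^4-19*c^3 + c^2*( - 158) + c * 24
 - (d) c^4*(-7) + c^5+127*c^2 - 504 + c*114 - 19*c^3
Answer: a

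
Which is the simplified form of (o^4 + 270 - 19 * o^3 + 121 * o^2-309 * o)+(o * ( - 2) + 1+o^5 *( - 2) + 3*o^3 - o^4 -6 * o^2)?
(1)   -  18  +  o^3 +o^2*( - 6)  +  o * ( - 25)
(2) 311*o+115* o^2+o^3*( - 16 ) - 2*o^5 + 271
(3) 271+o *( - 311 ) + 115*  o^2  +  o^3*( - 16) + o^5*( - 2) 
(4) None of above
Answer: 3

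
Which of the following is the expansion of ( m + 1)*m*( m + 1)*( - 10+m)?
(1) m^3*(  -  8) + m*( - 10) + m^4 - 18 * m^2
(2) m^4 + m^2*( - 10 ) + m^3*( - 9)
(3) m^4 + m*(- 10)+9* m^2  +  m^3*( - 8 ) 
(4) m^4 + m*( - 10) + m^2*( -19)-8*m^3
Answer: 4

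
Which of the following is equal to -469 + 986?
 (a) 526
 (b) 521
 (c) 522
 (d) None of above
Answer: d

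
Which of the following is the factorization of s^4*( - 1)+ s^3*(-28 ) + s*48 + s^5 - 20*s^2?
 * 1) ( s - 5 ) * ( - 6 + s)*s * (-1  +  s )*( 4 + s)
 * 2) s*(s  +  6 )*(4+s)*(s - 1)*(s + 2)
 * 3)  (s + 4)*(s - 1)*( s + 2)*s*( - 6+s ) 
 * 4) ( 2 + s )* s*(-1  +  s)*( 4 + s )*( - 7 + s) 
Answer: 3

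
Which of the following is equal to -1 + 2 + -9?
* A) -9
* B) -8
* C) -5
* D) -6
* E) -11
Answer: B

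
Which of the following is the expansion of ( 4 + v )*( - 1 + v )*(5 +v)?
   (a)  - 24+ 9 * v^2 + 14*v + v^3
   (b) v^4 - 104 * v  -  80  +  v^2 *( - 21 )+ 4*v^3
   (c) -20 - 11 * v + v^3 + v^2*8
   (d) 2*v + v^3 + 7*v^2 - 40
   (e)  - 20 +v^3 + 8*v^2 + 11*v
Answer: e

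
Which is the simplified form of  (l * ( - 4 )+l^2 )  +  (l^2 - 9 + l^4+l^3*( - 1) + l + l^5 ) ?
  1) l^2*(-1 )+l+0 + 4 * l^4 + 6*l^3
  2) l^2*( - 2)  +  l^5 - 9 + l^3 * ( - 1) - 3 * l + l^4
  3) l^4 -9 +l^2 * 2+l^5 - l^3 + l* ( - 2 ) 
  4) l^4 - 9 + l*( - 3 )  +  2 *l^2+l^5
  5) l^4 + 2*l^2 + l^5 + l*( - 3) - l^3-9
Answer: 5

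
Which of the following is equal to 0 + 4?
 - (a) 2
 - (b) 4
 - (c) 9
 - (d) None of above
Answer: b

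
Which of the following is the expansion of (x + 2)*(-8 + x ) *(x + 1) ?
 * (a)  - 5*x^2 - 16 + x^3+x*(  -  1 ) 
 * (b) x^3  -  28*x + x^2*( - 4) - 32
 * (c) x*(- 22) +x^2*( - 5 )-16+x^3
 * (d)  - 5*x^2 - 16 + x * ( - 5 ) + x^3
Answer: c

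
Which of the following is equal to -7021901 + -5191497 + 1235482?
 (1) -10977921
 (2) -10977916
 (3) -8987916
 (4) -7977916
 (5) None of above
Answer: 2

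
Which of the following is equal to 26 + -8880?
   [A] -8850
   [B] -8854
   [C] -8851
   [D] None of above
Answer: B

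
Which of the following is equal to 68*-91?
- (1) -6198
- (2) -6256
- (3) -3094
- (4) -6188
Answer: 4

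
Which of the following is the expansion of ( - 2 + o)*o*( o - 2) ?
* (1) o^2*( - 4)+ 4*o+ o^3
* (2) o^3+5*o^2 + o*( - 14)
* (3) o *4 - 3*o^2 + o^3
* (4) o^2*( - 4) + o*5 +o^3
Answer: 1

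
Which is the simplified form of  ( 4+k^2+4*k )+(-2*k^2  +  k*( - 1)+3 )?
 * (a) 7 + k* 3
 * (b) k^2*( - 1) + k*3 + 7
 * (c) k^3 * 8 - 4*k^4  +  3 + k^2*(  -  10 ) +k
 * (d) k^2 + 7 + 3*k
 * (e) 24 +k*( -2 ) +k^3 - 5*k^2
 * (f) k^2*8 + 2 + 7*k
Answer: b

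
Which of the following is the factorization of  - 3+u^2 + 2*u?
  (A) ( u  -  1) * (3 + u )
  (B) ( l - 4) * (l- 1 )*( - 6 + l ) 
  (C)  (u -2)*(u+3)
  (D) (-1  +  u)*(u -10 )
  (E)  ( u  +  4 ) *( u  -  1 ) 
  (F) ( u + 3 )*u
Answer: A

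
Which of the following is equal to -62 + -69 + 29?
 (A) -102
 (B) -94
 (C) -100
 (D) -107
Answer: A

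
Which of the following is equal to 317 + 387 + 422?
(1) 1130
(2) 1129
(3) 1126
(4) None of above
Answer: 3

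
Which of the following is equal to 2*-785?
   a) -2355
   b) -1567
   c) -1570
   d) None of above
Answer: c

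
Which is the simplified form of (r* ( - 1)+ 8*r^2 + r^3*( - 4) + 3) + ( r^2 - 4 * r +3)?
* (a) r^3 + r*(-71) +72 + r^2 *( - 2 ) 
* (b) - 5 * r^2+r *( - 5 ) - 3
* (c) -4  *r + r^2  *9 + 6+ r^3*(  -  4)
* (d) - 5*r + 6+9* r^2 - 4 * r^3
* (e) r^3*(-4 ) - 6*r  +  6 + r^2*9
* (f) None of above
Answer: d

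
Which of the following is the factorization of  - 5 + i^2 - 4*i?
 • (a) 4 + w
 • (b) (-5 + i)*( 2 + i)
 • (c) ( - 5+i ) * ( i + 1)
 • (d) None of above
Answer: c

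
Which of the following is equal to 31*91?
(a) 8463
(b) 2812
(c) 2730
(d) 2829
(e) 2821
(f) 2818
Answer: e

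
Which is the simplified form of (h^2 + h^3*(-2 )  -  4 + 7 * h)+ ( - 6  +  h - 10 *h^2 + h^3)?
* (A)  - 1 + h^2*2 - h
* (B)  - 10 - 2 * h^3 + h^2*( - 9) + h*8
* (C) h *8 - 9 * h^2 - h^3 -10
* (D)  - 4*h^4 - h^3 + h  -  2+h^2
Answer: C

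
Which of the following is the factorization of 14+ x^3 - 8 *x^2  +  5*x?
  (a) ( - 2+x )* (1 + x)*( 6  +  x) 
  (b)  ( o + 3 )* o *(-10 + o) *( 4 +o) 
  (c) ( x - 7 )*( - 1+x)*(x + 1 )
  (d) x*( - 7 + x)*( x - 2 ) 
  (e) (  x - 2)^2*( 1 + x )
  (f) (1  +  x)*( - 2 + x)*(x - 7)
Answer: f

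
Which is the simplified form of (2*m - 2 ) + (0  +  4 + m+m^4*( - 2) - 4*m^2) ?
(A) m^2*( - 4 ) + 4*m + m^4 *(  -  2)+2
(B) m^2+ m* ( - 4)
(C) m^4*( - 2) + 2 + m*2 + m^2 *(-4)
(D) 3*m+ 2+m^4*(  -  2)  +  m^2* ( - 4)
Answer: D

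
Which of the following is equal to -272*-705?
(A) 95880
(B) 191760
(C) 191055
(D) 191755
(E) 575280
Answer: B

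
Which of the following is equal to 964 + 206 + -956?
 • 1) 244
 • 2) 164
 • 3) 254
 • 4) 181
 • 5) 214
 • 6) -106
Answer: 5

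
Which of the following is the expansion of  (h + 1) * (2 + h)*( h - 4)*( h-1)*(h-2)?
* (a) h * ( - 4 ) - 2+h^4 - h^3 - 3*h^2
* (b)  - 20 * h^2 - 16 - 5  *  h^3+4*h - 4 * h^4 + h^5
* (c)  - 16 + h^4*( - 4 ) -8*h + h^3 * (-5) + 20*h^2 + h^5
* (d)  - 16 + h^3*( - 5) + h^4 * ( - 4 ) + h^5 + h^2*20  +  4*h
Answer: d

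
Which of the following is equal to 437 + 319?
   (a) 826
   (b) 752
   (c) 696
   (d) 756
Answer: d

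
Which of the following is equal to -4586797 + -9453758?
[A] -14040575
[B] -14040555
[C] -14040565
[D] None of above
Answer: B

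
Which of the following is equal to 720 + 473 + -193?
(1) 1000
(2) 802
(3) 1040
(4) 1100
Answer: 1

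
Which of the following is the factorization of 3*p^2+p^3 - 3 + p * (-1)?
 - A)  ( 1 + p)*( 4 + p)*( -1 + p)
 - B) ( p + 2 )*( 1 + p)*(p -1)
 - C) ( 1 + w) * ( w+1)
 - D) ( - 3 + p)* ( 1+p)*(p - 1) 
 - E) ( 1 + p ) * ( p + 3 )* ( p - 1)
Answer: E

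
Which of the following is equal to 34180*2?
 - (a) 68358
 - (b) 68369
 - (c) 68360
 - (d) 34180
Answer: c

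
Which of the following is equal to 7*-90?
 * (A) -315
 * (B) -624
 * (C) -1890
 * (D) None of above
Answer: D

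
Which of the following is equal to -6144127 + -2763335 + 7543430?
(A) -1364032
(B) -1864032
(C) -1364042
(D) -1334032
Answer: A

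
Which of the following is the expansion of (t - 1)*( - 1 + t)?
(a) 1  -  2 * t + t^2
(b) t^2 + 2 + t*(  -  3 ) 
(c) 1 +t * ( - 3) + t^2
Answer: a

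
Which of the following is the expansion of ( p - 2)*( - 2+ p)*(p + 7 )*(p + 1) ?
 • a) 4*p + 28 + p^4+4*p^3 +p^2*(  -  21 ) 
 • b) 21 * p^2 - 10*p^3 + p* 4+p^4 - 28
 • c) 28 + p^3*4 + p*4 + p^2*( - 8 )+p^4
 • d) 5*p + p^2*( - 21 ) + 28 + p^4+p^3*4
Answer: a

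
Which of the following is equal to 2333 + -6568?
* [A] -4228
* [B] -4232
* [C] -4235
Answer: C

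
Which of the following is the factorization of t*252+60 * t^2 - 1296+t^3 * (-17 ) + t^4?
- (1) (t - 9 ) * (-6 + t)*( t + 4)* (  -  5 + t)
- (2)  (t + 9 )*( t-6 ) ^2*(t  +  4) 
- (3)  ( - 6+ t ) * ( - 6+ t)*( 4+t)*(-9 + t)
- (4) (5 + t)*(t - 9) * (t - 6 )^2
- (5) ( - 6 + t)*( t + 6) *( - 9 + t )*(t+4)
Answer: 3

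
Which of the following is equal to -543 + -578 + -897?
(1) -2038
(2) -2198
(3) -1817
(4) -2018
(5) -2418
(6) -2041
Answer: 4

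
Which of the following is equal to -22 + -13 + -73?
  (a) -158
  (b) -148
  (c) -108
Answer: c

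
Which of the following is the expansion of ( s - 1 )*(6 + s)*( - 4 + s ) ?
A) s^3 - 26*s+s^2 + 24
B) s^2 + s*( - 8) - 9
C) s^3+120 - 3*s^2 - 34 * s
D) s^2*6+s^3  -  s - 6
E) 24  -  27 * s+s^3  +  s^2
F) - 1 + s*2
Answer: A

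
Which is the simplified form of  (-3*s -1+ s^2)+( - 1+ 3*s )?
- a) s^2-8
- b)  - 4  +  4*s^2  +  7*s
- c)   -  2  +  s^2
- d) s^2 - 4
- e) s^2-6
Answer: c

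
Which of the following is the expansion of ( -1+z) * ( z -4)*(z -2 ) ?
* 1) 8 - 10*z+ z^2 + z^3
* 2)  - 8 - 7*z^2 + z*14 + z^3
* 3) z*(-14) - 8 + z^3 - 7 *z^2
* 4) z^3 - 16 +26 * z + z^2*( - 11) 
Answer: 2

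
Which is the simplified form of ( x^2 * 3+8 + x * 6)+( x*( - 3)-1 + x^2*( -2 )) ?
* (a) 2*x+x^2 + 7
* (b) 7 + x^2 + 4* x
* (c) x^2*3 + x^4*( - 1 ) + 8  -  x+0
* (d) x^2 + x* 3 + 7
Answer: d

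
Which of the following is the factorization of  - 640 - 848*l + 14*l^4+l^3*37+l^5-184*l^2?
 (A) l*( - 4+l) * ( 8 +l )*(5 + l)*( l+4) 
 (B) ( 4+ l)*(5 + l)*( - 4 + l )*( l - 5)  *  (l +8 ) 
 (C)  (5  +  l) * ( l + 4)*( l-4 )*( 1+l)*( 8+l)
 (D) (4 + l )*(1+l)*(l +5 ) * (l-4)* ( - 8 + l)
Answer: C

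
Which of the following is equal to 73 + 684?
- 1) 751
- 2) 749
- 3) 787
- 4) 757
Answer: 4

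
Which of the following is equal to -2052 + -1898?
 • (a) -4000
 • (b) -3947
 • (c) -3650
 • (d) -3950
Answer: d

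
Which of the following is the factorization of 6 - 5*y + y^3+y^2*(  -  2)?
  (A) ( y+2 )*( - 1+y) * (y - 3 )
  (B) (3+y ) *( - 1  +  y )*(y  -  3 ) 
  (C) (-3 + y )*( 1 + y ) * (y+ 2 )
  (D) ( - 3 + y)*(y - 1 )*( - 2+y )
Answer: A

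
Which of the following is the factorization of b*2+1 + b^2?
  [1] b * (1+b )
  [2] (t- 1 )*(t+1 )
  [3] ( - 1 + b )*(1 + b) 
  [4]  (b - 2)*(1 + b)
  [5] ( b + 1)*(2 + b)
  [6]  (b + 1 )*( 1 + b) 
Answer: 6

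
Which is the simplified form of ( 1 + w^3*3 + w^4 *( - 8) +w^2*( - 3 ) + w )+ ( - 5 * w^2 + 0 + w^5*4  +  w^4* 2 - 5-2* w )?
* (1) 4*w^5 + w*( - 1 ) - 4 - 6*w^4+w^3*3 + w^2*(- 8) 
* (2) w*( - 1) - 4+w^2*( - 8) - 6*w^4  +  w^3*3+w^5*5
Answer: 1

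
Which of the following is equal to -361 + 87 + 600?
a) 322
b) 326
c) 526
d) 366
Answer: b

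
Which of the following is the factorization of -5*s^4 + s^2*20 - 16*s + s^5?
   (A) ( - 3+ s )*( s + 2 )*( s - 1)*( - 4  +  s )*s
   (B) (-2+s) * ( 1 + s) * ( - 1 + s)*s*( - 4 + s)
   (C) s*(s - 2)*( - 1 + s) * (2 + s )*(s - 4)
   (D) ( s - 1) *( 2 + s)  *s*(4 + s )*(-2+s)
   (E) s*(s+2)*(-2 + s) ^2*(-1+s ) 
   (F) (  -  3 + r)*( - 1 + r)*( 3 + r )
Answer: C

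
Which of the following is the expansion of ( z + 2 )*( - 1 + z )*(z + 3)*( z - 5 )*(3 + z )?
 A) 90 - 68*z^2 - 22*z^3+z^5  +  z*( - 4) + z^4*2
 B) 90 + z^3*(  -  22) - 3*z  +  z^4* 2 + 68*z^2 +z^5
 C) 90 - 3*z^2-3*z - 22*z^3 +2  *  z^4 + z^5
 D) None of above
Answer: D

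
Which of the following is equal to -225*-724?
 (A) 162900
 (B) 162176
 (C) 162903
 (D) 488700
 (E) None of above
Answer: A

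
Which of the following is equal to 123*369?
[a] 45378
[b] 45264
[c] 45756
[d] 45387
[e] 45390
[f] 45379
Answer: d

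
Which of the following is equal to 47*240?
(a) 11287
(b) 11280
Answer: b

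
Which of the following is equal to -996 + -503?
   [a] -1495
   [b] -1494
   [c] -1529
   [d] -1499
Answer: d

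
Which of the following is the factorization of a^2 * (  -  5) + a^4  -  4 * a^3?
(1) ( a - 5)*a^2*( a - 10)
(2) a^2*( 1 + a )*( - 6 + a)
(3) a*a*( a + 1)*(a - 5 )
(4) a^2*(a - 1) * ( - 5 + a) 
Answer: 3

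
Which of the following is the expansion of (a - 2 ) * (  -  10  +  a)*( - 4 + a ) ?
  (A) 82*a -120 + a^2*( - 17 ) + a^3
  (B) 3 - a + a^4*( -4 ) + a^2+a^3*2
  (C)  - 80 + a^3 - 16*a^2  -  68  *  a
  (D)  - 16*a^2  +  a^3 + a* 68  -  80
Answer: D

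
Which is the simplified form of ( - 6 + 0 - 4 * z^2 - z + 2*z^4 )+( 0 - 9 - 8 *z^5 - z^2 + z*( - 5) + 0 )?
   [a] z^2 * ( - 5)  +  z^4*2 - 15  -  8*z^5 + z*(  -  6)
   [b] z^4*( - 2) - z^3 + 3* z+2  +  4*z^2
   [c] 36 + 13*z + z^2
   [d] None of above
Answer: a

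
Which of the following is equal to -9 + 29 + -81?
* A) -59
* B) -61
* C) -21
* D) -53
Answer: B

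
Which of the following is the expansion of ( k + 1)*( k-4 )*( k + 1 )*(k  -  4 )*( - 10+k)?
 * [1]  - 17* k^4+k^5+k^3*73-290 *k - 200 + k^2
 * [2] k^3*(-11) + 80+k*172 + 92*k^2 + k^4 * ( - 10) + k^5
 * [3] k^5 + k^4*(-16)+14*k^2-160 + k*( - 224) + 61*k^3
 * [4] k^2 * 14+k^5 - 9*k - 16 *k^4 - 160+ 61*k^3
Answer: 3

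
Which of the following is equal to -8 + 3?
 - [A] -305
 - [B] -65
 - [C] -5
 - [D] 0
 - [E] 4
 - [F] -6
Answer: C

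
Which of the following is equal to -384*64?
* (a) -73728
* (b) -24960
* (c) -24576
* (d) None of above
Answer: c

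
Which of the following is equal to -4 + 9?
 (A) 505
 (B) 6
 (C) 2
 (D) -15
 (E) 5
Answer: E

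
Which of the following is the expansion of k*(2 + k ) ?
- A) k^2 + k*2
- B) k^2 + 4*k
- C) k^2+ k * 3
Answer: A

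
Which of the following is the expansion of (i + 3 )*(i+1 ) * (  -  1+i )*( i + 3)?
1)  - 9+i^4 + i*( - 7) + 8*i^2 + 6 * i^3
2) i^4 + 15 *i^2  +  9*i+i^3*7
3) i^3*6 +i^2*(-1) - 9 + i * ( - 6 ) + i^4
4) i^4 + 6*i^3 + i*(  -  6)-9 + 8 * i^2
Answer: 4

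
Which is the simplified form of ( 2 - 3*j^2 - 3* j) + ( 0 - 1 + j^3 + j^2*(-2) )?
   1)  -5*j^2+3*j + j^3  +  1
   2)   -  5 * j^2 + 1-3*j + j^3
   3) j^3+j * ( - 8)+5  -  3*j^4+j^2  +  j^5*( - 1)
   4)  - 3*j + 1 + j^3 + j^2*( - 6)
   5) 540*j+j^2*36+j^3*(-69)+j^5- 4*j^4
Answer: 2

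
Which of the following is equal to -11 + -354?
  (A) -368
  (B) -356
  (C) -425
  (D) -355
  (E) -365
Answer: E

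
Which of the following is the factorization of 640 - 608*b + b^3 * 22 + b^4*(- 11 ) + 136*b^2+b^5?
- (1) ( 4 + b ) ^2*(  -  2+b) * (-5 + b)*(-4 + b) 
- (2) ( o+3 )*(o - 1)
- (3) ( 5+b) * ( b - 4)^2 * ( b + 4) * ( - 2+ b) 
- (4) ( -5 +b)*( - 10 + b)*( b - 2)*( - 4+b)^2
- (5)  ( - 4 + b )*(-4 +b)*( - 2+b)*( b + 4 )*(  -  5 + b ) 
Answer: 5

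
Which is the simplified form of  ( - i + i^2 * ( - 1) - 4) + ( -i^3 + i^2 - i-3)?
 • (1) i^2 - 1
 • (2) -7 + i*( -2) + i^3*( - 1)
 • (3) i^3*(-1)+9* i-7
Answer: 2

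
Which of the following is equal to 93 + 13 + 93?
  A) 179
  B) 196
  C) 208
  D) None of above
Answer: D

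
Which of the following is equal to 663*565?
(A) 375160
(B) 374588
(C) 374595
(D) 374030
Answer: C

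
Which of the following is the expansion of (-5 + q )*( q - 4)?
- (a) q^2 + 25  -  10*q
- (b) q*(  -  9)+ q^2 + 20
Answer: b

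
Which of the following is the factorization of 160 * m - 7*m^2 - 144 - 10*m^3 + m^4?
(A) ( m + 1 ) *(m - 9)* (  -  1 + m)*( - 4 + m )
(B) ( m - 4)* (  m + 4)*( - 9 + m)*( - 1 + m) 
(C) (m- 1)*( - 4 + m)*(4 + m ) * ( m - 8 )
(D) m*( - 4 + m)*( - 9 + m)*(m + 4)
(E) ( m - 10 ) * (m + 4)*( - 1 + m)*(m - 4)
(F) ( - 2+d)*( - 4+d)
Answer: B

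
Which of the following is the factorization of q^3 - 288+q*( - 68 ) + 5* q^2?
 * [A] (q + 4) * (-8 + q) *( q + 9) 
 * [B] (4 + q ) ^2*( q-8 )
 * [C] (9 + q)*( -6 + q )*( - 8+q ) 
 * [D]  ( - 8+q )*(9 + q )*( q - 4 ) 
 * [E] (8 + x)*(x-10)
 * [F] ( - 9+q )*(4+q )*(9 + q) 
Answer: A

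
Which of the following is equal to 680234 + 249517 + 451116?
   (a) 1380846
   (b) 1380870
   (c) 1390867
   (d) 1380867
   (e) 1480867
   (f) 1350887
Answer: d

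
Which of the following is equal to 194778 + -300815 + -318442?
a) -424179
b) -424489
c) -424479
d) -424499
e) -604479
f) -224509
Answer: c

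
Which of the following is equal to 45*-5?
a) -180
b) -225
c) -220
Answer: b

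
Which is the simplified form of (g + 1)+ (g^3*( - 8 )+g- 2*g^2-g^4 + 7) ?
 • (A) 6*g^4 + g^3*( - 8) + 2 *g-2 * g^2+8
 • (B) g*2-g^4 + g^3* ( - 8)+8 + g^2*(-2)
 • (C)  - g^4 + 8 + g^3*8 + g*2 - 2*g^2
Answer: B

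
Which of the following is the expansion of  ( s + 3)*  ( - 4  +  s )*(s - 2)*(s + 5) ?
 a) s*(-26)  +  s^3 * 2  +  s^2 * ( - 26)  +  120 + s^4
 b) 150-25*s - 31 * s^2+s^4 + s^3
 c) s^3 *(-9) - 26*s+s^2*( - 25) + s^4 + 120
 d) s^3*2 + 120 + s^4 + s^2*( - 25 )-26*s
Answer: d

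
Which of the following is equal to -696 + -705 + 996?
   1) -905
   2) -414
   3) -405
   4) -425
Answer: 3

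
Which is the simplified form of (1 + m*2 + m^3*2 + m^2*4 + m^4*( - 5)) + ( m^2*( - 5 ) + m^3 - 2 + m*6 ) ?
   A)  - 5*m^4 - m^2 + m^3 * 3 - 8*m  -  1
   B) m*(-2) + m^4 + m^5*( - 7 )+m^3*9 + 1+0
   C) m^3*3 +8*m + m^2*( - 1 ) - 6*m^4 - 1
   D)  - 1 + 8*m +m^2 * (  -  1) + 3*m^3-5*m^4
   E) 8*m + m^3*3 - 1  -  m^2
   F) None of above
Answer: D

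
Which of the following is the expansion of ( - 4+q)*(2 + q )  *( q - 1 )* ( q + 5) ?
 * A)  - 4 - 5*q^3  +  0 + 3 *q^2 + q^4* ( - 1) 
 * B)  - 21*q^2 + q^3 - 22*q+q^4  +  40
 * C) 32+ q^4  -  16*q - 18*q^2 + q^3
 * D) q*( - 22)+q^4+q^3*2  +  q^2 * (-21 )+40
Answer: D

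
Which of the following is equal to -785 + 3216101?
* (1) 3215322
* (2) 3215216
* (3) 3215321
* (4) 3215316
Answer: 4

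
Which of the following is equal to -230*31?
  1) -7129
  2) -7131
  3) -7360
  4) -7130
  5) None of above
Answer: 4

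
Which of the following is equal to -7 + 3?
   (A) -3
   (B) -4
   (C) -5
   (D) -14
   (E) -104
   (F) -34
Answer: B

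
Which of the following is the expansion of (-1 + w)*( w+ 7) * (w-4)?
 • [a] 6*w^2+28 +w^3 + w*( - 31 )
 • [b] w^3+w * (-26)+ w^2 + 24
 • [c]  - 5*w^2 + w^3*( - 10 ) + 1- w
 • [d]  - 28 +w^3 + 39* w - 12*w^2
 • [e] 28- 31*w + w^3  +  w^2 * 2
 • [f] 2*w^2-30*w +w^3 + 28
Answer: e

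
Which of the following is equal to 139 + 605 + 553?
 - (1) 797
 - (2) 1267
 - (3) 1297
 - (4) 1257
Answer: 3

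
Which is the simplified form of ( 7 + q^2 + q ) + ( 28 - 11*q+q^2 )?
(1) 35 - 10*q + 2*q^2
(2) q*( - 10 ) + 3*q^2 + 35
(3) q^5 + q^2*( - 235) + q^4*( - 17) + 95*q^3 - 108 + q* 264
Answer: 1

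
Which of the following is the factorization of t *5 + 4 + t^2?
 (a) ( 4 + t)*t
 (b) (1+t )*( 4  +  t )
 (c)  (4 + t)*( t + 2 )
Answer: b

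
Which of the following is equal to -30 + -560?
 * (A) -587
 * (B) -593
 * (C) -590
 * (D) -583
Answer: C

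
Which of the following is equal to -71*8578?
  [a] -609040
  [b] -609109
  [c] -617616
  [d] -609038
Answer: d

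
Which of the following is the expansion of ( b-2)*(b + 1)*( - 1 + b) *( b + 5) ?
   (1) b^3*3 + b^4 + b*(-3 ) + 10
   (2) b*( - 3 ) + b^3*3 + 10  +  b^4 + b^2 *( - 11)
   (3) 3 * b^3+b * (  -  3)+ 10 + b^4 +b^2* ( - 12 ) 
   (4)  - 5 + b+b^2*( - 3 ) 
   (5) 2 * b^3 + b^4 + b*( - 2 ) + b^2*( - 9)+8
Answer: 2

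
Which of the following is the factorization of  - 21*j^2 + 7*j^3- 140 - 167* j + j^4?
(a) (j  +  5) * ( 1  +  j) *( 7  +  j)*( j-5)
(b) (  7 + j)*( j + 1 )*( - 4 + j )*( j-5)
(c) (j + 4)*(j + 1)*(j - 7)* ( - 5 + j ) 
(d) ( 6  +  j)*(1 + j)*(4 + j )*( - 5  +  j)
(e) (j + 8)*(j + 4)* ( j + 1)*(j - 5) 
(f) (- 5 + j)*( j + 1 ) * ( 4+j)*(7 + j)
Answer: f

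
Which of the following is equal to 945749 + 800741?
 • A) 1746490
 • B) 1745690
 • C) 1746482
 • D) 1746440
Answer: A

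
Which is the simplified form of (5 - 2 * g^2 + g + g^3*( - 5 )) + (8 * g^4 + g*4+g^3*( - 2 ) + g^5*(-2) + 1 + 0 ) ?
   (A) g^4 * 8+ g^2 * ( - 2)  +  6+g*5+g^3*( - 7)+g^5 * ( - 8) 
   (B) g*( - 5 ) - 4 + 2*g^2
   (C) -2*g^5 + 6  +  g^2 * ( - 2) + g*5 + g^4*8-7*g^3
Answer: C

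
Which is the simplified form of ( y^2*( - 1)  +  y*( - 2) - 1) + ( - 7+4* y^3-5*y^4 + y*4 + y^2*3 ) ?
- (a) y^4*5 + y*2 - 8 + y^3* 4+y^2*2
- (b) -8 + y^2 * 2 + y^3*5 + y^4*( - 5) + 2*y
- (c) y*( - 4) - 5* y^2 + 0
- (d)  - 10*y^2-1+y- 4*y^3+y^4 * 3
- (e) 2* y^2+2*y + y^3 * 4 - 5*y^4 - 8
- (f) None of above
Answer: e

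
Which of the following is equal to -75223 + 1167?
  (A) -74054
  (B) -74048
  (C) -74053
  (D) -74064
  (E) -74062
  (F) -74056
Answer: F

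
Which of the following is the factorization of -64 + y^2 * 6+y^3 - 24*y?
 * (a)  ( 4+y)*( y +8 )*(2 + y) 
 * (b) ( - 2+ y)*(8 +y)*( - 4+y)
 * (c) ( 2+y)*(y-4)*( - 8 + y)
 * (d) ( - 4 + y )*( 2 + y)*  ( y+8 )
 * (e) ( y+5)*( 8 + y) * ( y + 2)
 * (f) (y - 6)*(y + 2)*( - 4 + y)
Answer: d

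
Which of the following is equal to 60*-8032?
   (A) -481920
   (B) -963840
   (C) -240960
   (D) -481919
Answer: A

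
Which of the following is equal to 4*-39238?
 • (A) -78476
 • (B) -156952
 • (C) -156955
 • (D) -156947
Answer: B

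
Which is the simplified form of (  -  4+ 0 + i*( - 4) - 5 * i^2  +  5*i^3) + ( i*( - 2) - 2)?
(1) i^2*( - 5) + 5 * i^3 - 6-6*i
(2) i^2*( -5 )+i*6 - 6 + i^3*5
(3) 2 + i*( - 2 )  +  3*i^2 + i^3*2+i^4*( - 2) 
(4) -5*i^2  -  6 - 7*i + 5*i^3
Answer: 1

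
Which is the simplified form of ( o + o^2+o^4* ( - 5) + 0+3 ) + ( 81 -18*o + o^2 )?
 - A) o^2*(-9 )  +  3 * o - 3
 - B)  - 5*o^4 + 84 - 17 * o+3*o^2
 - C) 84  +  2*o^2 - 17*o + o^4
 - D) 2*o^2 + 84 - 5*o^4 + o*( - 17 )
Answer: D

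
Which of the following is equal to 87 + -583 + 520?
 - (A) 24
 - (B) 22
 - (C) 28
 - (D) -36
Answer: A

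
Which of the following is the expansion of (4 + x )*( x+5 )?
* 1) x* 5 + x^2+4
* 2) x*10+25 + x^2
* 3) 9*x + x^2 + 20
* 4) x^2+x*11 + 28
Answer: 3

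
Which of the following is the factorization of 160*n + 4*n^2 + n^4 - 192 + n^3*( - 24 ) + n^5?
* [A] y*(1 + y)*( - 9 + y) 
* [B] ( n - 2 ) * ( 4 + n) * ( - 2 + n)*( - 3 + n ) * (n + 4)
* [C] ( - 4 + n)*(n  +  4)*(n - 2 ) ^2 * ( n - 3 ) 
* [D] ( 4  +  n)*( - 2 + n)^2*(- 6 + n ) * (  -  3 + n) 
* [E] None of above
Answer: B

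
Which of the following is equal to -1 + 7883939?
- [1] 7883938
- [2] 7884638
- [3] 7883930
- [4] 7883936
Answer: 1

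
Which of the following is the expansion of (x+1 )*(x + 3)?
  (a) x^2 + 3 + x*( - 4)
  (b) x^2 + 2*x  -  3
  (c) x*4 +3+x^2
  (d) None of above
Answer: c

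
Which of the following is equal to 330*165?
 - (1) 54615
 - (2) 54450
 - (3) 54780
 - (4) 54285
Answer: 2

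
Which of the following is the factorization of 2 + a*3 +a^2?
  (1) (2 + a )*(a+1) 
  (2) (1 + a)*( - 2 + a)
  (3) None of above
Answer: 1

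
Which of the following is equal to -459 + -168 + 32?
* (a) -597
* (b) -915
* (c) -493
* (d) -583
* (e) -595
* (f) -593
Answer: e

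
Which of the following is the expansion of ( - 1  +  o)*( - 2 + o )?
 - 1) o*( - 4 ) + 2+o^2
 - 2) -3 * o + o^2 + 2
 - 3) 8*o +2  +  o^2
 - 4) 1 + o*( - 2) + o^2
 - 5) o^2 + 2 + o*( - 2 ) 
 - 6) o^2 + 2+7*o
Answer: 2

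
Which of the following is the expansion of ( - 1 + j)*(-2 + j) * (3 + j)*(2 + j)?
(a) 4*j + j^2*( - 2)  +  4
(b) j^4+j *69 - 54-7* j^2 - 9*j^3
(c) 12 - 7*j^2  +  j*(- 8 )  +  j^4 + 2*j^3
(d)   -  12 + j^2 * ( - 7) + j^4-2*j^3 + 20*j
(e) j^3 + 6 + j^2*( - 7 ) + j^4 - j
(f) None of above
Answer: c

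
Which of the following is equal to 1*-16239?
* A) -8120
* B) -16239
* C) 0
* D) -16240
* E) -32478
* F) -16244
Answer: B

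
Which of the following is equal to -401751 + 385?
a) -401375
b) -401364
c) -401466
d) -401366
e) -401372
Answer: d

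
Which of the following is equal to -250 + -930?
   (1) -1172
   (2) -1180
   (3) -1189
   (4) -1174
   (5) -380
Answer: 2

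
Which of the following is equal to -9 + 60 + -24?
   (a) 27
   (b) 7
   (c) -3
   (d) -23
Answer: a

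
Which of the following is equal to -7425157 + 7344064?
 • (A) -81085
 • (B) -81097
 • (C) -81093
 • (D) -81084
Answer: C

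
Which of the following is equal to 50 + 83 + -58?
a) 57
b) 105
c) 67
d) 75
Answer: d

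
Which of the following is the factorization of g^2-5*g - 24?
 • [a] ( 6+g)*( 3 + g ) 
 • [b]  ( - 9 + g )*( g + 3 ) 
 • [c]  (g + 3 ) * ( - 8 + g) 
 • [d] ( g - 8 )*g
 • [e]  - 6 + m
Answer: c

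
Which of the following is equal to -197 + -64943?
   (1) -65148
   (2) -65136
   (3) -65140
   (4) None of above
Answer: 3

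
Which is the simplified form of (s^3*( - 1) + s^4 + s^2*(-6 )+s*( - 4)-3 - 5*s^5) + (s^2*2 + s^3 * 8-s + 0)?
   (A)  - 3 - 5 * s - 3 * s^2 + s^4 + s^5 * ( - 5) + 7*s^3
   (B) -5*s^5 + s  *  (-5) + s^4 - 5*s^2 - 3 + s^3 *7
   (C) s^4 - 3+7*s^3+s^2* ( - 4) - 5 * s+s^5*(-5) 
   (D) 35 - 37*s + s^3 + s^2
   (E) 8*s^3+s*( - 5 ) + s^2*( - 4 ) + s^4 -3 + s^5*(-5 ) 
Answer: C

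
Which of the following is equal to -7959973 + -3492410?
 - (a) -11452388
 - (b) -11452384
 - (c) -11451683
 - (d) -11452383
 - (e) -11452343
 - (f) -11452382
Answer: d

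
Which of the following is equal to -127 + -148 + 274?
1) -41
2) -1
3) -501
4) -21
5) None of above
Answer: 2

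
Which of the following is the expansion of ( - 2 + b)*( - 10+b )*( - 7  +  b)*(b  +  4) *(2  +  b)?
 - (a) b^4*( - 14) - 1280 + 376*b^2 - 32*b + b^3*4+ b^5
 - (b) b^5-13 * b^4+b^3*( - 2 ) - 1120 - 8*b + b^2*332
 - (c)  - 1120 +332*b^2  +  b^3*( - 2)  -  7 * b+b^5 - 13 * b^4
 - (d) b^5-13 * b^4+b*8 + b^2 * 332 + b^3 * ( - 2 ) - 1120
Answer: b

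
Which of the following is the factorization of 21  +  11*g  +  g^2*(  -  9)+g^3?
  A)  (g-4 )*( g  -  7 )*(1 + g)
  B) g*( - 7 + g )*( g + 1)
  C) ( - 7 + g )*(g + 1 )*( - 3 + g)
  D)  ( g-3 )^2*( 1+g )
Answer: C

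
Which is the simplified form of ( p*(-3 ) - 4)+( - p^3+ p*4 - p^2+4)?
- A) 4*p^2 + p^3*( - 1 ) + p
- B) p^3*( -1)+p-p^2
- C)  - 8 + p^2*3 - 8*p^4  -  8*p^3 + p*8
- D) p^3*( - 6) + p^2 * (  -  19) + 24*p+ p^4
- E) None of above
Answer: B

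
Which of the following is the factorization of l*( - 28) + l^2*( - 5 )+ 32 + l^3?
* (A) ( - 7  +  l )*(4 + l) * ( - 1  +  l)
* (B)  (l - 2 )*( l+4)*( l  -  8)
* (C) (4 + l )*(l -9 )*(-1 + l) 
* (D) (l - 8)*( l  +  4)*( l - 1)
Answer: D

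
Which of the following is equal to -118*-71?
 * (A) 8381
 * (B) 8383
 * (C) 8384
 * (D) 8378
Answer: D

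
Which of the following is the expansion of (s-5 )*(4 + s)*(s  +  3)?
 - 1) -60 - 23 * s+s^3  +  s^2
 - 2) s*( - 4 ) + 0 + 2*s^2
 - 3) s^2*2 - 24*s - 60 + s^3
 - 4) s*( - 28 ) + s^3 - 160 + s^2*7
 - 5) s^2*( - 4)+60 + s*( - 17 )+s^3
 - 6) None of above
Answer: 6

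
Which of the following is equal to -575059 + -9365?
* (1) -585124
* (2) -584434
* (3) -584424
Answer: 3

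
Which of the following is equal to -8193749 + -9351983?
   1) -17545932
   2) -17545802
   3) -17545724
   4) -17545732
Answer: 4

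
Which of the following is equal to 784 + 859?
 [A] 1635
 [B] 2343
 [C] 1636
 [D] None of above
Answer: D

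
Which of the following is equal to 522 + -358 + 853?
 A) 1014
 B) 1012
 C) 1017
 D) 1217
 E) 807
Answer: C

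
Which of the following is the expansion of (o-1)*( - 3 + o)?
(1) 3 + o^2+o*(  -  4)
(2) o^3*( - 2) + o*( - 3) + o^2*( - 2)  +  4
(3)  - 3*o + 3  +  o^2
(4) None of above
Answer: 1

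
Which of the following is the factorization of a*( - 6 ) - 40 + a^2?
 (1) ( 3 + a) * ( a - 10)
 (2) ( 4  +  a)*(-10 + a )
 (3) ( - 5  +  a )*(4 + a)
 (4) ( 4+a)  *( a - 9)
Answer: 2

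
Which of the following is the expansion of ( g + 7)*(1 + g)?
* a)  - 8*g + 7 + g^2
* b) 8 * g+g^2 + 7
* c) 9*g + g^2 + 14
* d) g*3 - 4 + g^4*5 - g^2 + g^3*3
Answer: b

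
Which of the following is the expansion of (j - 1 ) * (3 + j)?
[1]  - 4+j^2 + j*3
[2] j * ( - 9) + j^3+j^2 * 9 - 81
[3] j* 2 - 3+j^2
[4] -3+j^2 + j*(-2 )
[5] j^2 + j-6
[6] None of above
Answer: 3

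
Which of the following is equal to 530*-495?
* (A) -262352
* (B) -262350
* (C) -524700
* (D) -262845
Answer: B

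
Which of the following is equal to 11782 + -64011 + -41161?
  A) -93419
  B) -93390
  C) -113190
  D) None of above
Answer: B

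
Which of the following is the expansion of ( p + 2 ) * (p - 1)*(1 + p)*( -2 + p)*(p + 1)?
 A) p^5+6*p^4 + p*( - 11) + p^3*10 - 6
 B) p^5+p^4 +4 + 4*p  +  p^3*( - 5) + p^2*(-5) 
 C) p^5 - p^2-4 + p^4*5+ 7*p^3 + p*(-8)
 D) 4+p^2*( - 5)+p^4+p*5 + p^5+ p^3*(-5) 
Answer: B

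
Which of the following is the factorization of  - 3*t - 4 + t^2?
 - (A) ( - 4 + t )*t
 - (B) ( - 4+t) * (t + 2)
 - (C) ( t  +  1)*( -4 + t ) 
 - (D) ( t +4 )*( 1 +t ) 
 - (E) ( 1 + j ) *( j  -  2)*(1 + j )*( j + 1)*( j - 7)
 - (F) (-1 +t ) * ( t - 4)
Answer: C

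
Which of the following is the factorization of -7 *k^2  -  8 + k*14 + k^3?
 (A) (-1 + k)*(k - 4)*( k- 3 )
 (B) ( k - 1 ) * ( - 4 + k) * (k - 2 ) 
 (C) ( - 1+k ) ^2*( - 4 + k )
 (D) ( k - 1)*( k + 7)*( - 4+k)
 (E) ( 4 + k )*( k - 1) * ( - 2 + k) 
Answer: B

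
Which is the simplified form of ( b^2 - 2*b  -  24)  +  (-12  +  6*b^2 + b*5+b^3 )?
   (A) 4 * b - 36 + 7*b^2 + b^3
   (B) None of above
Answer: B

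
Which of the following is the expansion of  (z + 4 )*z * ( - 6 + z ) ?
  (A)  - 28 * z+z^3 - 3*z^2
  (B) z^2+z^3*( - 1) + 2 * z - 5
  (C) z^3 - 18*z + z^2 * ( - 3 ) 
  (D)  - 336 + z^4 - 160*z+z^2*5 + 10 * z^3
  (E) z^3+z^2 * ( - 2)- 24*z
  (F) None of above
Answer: E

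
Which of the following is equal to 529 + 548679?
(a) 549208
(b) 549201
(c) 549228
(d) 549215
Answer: a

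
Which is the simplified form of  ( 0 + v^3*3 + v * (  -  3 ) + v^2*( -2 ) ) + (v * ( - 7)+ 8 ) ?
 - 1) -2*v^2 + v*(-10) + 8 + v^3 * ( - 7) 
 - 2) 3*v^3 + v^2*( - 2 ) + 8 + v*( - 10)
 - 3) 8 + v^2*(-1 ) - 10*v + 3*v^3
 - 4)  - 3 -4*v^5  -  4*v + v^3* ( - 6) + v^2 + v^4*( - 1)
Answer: 2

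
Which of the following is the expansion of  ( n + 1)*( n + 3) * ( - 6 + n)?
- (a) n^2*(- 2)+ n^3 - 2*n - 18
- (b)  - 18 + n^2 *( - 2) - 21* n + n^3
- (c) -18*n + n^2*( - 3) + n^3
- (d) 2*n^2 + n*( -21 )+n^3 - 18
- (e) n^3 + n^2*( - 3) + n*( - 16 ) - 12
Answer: b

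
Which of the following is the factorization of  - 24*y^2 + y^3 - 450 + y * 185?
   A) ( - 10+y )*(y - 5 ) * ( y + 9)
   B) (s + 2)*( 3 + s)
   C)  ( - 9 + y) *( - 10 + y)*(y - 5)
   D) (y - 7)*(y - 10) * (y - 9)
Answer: C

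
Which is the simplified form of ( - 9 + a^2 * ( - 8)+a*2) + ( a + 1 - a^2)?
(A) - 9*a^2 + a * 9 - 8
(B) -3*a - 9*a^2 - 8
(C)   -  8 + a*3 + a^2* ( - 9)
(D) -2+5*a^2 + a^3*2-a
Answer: C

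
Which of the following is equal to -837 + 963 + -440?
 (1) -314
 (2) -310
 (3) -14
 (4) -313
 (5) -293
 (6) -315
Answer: 1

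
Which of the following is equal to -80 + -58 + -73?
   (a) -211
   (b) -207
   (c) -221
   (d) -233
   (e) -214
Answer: a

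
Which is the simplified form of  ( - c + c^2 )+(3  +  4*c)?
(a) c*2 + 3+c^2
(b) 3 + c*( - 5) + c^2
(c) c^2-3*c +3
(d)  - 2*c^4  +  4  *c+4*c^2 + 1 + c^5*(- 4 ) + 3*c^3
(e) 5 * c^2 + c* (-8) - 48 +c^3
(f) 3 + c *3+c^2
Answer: f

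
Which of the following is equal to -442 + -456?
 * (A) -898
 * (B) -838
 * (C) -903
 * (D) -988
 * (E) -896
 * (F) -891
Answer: A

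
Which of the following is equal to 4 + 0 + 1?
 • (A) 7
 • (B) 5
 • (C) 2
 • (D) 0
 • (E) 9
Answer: B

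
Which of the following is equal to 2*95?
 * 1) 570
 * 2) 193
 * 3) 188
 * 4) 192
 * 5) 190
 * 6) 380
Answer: 5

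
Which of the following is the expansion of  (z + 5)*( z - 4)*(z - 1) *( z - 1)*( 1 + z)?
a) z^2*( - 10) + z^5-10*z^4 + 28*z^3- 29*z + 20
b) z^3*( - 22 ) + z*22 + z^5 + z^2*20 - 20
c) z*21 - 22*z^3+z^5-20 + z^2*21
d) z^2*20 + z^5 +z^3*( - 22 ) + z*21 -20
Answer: d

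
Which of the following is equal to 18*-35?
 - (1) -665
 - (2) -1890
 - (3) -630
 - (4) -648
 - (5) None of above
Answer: 3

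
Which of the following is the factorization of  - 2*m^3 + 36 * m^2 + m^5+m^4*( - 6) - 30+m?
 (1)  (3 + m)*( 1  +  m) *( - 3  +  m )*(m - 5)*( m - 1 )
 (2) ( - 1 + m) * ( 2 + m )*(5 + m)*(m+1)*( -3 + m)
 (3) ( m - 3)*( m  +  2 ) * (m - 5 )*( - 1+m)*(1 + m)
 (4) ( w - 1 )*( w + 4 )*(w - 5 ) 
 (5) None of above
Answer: 3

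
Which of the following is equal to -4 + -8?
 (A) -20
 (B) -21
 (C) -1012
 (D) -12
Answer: D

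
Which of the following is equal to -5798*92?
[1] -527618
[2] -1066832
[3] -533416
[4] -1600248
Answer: 3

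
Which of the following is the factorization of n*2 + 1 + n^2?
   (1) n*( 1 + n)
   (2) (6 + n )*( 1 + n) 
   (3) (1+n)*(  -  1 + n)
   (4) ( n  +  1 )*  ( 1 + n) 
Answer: 4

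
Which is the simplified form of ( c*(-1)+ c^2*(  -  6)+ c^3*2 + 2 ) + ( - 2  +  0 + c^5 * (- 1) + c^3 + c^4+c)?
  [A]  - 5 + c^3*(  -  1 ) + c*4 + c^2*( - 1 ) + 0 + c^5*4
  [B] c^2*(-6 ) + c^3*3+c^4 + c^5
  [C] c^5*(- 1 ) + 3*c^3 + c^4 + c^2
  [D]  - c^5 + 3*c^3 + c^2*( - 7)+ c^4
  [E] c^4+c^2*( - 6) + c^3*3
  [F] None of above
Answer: F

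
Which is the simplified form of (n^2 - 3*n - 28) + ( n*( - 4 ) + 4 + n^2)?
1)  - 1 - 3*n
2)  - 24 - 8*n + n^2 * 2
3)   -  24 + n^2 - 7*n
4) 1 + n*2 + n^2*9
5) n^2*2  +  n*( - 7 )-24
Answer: 5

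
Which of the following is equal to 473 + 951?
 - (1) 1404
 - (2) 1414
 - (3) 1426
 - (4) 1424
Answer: 4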